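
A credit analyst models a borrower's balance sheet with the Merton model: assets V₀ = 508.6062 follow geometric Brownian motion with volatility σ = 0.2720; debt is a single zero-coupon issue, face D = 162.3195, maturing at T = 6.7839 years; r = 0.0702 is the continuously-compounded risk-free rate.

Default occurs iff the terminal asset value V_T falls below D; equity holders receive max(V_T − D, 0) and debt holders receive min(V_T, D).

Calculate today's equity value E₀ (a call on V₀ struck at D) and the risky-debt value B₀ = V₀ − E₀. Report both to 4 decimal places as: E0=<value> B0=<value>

E0=408.3705 B0=100.2357

Apply the equity-as-call identities (strike 162.3195, horizon 6.7839 years):
d₁ = [ln(V₀/D) + (r + σ²/2)T] / (σ√T)
   = [ln(508.6062/162.3195) + (0.0702 + 0.5·0.2720²)·6.7839] / (0.2720·√6.7839)
   = [1.142107 + 0.727180] / 0.708449 = 2.638563
d₂ = d₁ − σ√T = 2.638563 − 0.708449 = 1.930114
N(d₁) = 0.995837,  N(d₂) = 0.973204,  e^(−rT) = 0.621121
E₀ = V₀·N(d₁) − D·e^(−rT)·N(d₂)
   = 508.6062·0.995837 − 162.3195·0.621121·0.973204 = 408.370518
B₀ = V₀ − E₀ = 508.6062 − 408.370518 = 100.235682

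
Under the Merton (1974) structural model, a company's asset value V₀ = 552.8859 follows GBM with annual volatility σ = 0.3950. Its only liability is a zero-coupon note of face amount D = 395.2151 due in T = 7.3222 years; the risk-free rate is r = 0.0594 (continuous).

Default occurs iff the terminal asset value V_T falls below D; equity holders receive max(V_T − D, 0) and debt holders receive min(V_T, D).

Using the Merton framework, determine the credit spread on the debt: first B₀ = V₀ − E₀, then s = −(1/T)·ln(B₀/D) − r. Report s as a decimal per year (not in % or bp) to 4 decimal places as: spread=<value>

spread=0.0304

With assets at 552.8859 and a single debt payment of 395.2151 at 7.3222 years:
d₁ = [ln(V₀/D) + (r + σ²/2)T] / (σ√T)
   = [ln(552.8859/395.2151) + (0.0594 + 0.5·0.3950²)·7.3222] / (0.3950·√7.3222)
   = [0.335721 + 1.006162] / 1.068853 = 1.255443
d₂ = d₁ − σ√T = 1.255443 − 1.068853 = 0.186590
N(d₁) = 0.895341,  N(d₂) = 0.574009,  e^(−rT) = 0.647304
E₀ = V₀·N(d₁) − D·e^(−rT)·N(d₂)
   = 552.8859·0.895341 − 395.2151·0.647304·0.574009 = 348.175869
B₀ = V₀ − E₀ = 552.8859 − 348.175869 = 204.710031
spread = −(1/T)·ln(B₀/D) − r = −(1/7.3222)·ln(204.710031/395.2151) − 0.0594 = 0.03044126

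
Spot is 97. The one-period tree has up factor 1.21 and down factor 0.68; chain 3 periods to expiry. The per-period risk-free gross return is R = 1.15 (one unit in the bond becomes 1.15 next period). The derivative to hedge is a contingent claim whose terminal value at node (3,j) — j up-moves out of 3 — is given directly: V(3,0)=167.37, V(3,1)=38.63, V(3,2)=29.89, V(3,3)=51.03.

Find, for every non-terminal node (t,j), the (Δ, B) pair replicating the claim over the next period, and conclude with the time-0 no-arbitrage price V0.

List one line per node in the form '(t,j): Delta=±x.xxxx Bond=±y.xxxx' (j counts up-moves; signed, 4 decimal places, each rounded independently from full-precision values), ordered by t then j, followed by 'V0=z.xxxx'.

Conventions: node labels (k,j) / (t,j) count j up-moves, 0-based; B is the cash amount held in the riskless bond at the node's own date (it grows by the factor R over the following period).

Arbitrage-free pricing uses the up-move probability p* = (R−d)/(u−d) = 0.8868, discounting each step at R = 1.15.
At maturity the claim pays: V(3,0)=167.3700, V(3,1)=38.6300, V(3,2)=29.8900, V(3,3)=51.0300
  t=2,j=0: stock 44.8528 → up 54.2719 (V=38.6300), down 30.4999 (V=167.3700). Price 46.2646; hedge Δ=-5.4156, bond B=289.1703.
  t=2,j=1: stock 79.8116 → up 96.5720 (V=29.8900), down 54.2719 (V=38.6300). Price 26.8517; hedge Δ=-0.2066, bond B=43.3422.
  t=2,j=2: stock 142.0177 → up 171.8414 (V=51.0300), down 96.5720 (V=29.8900). Price 42.2929; hedge Δ=0.2809, bond B=2.4061.
  t=1,j=0: stock 65.9600 → up 79.8116 (V=26.8517), down 44.8528 (V=46.2646). Price 25.2603; hedge Δ=-0.5553, bond B=61.8886.
  t=1,j=1: stock 117.3700 → up 142.0177 (V=42.2929), down 79.8116 (V=26.8517). Price 35.2564; hedge Δ=0.2482, bond B=6.1220.
  t=0,j=0: stock 97.0000 → up 117.3700 (V=35.2564), down 65.9600 (V=25.2603). Price 29.6737; hedge Δ=0.1944, bond B=10.8132.
As a check, the time-0 holding Δ(0,0)·S0 + B(0,0) comes to 29.6737 — exactly V0.

(0,0): Delta=0.1944 Bond=10.8132
(1,0): Delta=-0.5553 Bond=61.8886
(1,1): Delta=0.2482 Bond=6.1220
(2,0): Delta=-5.4156 Bond=289.1703
(2,1): Delta=-0.2066 Bond=43.3422
(2,2): Delta=0.2809 Bond=2.4061
V0=29.6737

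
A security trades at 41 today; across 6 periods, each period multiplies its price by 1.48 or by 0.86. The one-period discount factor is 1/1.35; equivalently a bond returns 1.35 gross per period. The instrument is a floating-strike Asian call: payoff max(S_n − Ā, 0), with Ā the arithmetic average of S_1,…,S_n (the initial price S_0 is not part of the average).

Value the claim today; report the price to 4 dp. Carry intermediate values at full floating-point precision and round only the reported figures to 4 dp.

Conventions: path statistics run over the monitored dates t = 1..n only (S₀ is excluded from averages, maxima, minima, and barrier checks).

price = 19.0193

Risk-neutral up-probability p* = (R−d)/(u−d) = (1.35−0.86)/(1.48−0.86) = 0.7903; the claim prices as the p*-weighted sum of path payoffs discounted by R^6.
Enumerate all 2^6 = 64 price paths (U = up ×1.48, D = down ×0.86); each path with k up-moves has probability p*^k·(1−p*)^(6−k).
DDDDDD: Ā=24.9940, payoff=0.0000, prob=0.000085
UDDDDD: Ā=43.0129, payoff=0.0000, prob=0.000320
DUDDDD: Ā=38.7763, payoff=0.0000, prob=0.000320
UUDDDD: Ā=66.7312, payoff=0.0000, prob=0.001207
DDUDDD: Ā=35.1327, payoff=0.0000, prob=0.000320
UDUDDD: Ā=60.4610, payoff=0.0000, prob=0.001207
DUUDDD: Ā=56.2243, payoff=0.0000, prob=0.001207
UUUDDD: Ā=96.7581, payoff=0.0000, prob=0.004551
DDDUDD: Ā=31.9993, payoff=0.0000, prob=0.000320
UDDUDD: Ā=55.0685, payoff=0.0000, prob=0.001207
DUDUDD: Ā=50.8319, payoff=0.0000, prob=0.001207
UUDUDD: Ā=87.4781, payoff=0.0000, prob=0.004551
DDUUDD: Ā=47.1883, payoff=1.9365, prob=0.001207
UDUUDD: Ā=81.2079, payoff=3.3326, prob=0.004551
DUUUDD: Ā=76.9712, payoff=7.5692, prob=0.004551
UUUUDD: Ā=132.4620, payoff=13.0261, prob=0.017152
DDDDUD: Ā=29.3045, payoff=0.0000, prob=0.000320
UDDDUD: Ā=50.4311, payoff=0.0000, prob=0.001207
DUDDUD: Ā=46.1944, payoff=2.9304, prob=0.001207
UUDDUD: Ā=79.4973, payoff=5.0431, prob=0.004551
DDUDUD: Ā=42.5509, payoff=6.5740, prob=0.001207
UDUDUD: Ā=73.2271, payoff=11.3134, prob=0.004551
DUUDUD: Ā=68.9904, payoff=15.5500, prob=0.004551
UUUDUD: Ā=118.7276, payoff=26.7605, prob=0.017152
DDDUUD: Ā=39.4174, payoff=9.7074, prob=0.001207
UDDUUD: Ā=67.8346, payoff=16.7058, prob=0.004551
DUDUUD: Ā=63.5980, payoff=20.9425, prob=0.004551
UUDUUD: Ā=109.4477, payoff=36.0405, prob=0.017152
DDUUUD: Ā=59.9544, payoff=24.5860, prob=0.004551
UDUUUD: Ā=103.1774, payoff=42.3108, prob=0.017152
DUUUUD: Ā=98.9407, payoff=46.5474, prob=0.017152
UUUUUD: Ā=170.2701, payoff=80.1049, prob=0.064651
DDDDDU: Ā=26.9870, payoff=1.5585, prob=0.000320
UDDDDU: Ā=46.4428, payoff=2.6820, prob=0.001207
DUDDDU: Ā=42.2061, payoff=6.9187, prob=0.001207
UUDDDU: Ā=72.6338, payoff=11.9066, prob=0.004551
DDUDDU: Ā=38.5626, payoff=10.5622, prob=0.001207
UDUDDU: Ā=66.3636, payoff=18.1768, prob=0.004551
DUUDDU: Ā=62.1269, payoff=22.4135, prob=0.004551
UUUDDU: Ā=106.9161, payoff=38.5721, prob=0.017152
DDDUDU: Ā=35.4292, payoff=13.6957, prob=0.001207
UDDUDU: Ā=60.9711, payoff=23.5693, prob=0.004551
DUDUDU: Ā=56.7345, payoff=27.8059, prob=0.004551
UUDUDU: Ā=97.6361, payoff=47.8521, prob=0.017152
DDUUDU: Ā=53.0909, payoff=31.4495, prob=0.004551
UDUUDU: Ā=91.3658, payoff=54.1223, prob=0.017152
DUUUDU: Ā=87.1291, payoff=58.3590, prob=0.017152
UUUUDU: Ā=149.9432, payoff=100.4318, prob=0.064651
DDDDUU: Ā=32.7344, payoff=16.3904, prob=0.001207
UDDDUU: Ā=56.3337, payoff=28.2068, prob=0.004551
DUDDUU: Ā=52.0970, payoff=32.4434, prob=0.004551
UUDDUU: Ā=89.6553, payoff=55.8329, prob=0.017152
DDUDUU: Ā=48.4535, payoff=36.0870, prob=0.004551
UDUDUU: Ā=83.3850, payoff=62.1031, prob=0.017152
DUUDUU: Ā=79.1483, payoff=66.3398, prob=0.017152
UUUDUU: Ā=136.2088, payoff=114.1662, prob=0.064651
DDDUUU: Ā=45.3200, payoff=39.2204, prob=0.004551
UDDUUU: Ā=77.9926, payoff=67.4956, prob=0.017152
DUDUUU: Ā=73.7559, payoff=71.7322, prob=0.017152
UUDUUU: Ā=126.9288, payoff=123.4462, prob=0.064651
DDUUUU: Ā=70.1124, payoff=75.3758, prob=0.017152
UDUUUU: Ā=120.6585, payoff=129.7164, prob=0.064651
DUUUUU: Ā=116.4219, payoff=133.9531, prob=0.064651
UUUUUU: Ā=200.3539, payoff=230.5239, prob=0.243684
Price = Σ prob·payoff / R^6 = 115.132253 / 6.053445 = 19.0193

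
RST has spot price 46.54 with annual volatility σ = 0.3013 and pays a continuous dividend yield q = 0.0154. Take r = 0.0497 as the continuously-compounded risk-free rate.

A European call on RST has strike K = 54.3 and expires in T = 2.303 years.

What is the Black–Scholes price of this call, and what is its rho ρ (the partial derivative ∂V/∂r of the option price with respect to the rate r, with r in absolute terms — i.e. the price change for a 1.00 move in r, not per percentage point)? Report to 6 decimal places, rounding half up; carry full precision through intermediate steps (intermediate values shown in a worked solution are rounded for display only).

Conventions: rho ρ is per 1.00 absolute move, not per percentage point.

price = 6.797546
ρ = 38.712871

σ√T = 0.3013·√2.303 = 0.457242
d₁ = (ln(S/K) + (r−q+σ²/2)T) / (σ√T) = (ln(46.54/54.3) + (0.0497−0.0154+0.3013²/2)·2.303) / 0.457242 = (-0.154212 + 0.183528) / 0.457242 = 0.064115
d₂ = d₁ − σ√T = 0.064115 − 0.457242 = -0.393127
e^{−rT} = 0.891848
e^{−qT} = 0.965155
N(d₁) = 0.525561,  N(d₂) = 0.347113
Call price V = S·e^{−qT}·N(d₁) − K·e^{−rT}·N(d₂) = 23.607303 − 16.809757 = 6.797546
ρ = K·T·e^{−rT}·N(d₂) = 38.712871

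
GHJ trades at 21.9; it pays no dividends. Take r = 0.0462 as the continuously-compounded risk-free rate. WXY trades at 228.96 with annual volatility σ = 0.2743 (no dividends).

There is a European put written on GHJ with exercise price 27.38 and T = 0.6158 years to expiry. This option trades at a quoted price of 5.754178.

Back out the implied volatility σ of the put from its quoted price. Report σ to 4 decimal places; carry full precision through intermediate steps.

At σ = 0.3695 the Black–Scholes value reproduces the quote:
σ√T = 0.3695·√0.6158 = 0.289957
d₁ = (ln(S/K) + (r+σ²/2)T) / (σ√T) = (ln(21.9/27.38) + (0.0462+0.3695²/2)·0.6158) / 0.289957 = (-0.223326 + 0.070488) / 0.289957 = -0.527107
d₂ = d₁ − σ√T = -0.527107 − 0.289957 = -0.817064
e^{−rT} = 0.971951
N(−d₁) = 0.700940,  N(−d₂) = 0.793054
V = K·e^{−rT}·N(−d₂) − S·N(−d₁) = 21.104770 − 15.350593 = 5.754178 (matching the quote); vega is positive throughout, so no other σ reproduces this price

sigma = 0.3695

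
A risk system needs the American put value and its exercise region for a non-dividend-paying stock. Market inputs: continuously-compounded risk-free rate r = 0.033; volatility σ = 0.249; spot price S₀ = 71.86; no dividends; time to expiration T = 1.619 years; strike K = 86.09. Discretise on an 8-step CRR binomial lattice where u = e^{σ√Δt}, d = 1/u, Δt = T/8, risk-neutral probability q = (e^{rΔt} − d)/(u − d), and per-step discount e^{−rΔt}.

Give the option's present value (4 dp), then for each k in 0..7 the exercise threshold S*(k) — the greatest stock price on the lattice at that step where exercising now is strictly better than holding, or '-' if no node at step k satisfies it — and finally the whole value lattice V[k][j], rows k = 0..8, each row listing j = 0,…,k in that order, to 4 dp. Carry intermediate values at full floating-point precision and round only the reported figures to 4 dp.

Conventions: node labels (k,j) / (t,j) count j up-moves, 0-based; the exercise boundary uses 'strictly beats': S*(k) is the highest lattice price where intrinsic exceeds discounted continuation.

price = 16.4583
boundary = - - 57.4370 64.2450 57.4370 64.2450 57.4370 64.2450
tree:
16.4583
22.0841 11.0942
28.6530 15.8590 6.5131
34.7396 21.8450 10.1295 3.0106
40.1811 28.6530 15.2074 5.2248 0.8530
45.0461 34.7396 21.8450 8.8223 1.7239 0.0000
49.3955 40.1811 28.6530 14.3194 3.4841 0.0000 0.0000
53.2840 45.0461 34.7396 21.8450 7.0412 0.0000 0.0000 0.0000
56.7604 49.3955 40.1811 28.6530 14.2300 0.0000 0.0000 0.0000 0.0000

Δt=0.20237  u=1.11853  d=0.89403  q=0.50187  discount=0.99334
step 8 (expiry): payoffs max(K−S,0) = 56.7604 49.3955 40.1811 28.6530 14.2300 0.0000 0.0000 0.0000 0.0000
step 7: (k=7,j=0): S=32.8060, K−S=53.2840, hold=52.7110 ⇒ V=53.2840 exercise | (k=7,j=1): S=41.0439, K−S=45.0461, hold=44.4731 ⇒ V=45.0461 exercise | (k=7,j=2): S=51.3504, K−S=34.7396, hold=34.1665 ⇒ V=34.7396 exercise | (k=7,j=3): S=64.2450, K−S=21.8450, hold=21.2719 ⇒ V=21.8450 exercise | (k=7,j=4): S=80.3776, K−S=5.7124, hold=7.0412 ⇒ V=7.0412 continue | (k=7,j=5): S=100.5612, K−S=0.0000, hold=0.0000 ⇒ V=0.0000 continue | (k=7,j=6): S=125.8130, K−S=0.0000, hold=0.0000 ⇒ V=0.0000 continue | (k=7,j=7): S=157.4059, K−S=0.0000, hold=0.0000 ⇒ V=0.0000 continue  boundary S*=64.2450
step 6: (k=6,j=0): S=36.6945, K−S=49.3955, hold=48.8225 ⇒ V=49.3955 exercise | (k=6,j=1): S=45.9089, K−S=40.1811, hold=39.6081 ⇒ V=40.1811 exercise | (k=6,j=2): S=57.4370, K−S=28.6530, hold=28.0800 ⇒ V=28.6530 exercise | (k=6,j=3): S=71.8600, K−S=14.2300, hold=14.3194 ⇒ V=14.3194 continue | (k=6,j=4): S=89.9047, K−S=0.0000, hold=3.4841 ⇒ V=3.4841 continue | (k=6,j=5): S=112.4807, K−S=0.0000, hold=0.0000 ⇒ V=0.0000 continue | (k=6,j=6): S=140.7256, K−S=0.0000, hold=0.0000 ⇒ V=0.0000 continue  boundary S*=57.4370
step 5: (k=5,j=0): S=41.0439, K−S=45.0461, hold=44.4731 ⇒ V=45.0461 exercise | (k=5,j=1): S=51.3504, K−S=34.7396, hold=34.1665 ⇒ V=34.7396 exercise | (k=5,j=2): S=64.2450, K−S=21.8450, hold=21.3165 ⇒ V=21.8450 exercise | (k=5,j=3): S=80.3776, K−S=5.7124, hold=8.8223 ⇒ V=8.8223 continue | (k=5,j=4): S=100.5612, K−S=0.0000, hold=1.7239 ⇒ V=1.7239 continue | (k=5,j=5): S=125.8130, K−S=0.0000, hold=0.0000 ⇒ V=0.0000 continue  boundary S*=64.2450
step 4: (k=4,j=0): S=45.9089, K−S=40.1811, hold=39.6081 ⇒ V=40.1811 exercise | (k=4,j=1): S=57.4370, K−S=28.6530, hold=28.0800 ⇒ V=28.6530 exercise | (k=4,j=2): S=71.8600, K−S=14.2300, hold=15.2074 ⇒ V=15.2074 continue | (k=4,j=3): S=89.9047, K−S=0.0000, hold=5.2248 ⇒ V=5.2248 continue | (k=4,j=4): S=112.4807, K−S=0.0000, hold=0.8530 ⇒ V=0.8530 continue  boundary S*=57.4370
step 3: (k=3,j=0): S=51.3504, K−S=34.7396, hold=34.1665 ⇒ V=34.7396 exercise | (k=3,j=1): S=64.2450, K−S=21.8450, hold=21.7592 ⇒ V=21.8450 exercise | (k=3,j=2): S=80.3776, K−S=5.7124, hold=10.1295 ⇒ V=10.1295 continue | (k=3,j=3): S=100.5612, K−S=0.0000, hold=3.0106 ⇒ V=3.0106 continue  boundary S*=64.2450
step 2: (k=2,j=0): S=57.4370, K−S=28.6530, hold=28.0800 ⇒ V=28.6530 exercise | (k=2,j=1): S=71.8600, K−S=14.2300, hold=15.8590 ⇒ V=15.8590 continue | (k=2,j=2): S=89.9047, K−S=0.0000, hold=6.5131 ⇒ V=6.5131 continue  boundary S*=57.4370
step 1: (k=1,j=0): S=64.2450, K−S=21.8450, hold=22.0841 ⇒ V=22.0841 continue | (k=1,j=1): S=80.3776, K−S=5.7124, hold=11.0942 ⇒ V=11.0942 continue  boundary S*=-
step 0: (k=0,j=0): S=71.8600, K−S=14.2300, hold=16.4583 ⇒ V=16.4583 continue  boundary S*=-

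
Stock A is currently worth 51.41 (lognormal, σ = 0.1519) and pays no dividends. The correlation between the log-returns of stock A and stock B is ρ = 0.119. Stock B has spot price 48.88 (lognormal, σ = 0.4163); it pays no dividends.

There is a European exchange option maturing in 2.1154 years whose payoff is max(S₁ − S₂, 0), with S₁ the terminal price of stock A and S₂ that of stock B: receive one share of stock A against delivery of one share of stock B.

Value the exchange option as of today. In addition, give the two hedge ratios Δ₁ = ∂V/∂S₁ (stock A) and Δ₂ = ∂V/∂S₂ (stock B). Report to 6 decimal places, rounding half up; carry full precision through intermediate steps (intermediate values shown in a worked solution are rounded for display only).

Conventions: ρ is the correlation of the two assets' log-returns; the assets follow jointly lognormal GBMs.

σ_eff = √(σ₁² + σ₂² − 2ρσ₁σ₂) = √(0.1519² + 0.4163² − 2·0.119·0.1519·0.4163) = 0.425828
d₁ = (ln(S₁/S₂) + (q₂ − q₁ + σ_eff²/2)T) / (σ_eff√T) = (ln(51.41/48.88) + (0.0 − 0.0 + 0.090665)·2.1154) / 0.619341 = 0.391151
d₂ = d₁ − σ_eff√T = 0.391151 − 0.619341 = -0.228190
N(d₁) = 0.652157,  N(d₂) = 0.409749
V = S₁·e^{−q₁T}·N(d₁) − S₂·e^{−q₂T}·N(d₂) = 33.527409 − 20.028546 = 13.498863
Key observation: pricing in stock B-units makes this a unit-strike call on the ratio S₁/S₂ — the risk-free rate cancels and cannot affect the value.
Δ₁ = e^{−q₁T}·N(d₁) = 0.652157;  Δ₂ = −e^{−q₂T}·N(d₂) = -0.409749

exchange price = 13.498863
Δ1 = 0.652157
Δ2 = -0.409749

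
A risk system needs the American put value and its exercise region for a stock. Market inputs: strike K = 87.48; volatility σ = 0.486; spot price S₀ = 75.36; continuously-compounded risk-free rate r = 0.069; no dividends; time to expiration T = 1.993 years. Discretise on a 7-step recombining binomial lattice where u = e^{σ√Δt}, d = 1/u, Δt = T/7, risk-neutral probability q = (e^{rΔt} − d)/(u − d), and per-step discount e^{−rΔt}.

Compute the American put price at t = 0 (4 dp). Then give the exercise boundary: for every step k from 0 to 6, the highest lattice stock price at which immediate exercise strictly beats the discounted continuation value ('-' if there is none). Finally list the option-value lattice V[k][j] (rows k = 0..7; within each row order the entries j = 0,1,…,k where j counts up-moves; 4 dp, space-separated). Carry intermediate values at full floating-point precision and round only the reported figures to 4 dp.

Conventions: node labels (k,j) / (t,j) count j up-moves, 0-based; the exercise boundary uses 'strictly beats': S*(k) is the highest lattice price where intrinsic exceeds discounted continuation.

Δt=0.28471  u=1.29605  d=0.77157  q=0.47336  discount=0.98055
step 7 (expiry): payoffs max(K−S,0) = 75.2117 66.8724 52.8643 29.3342 0.0000 0.0000 0.0000 0.0000
step 6: (k=6,j=0): S=15.9003, K−S=71.5797, hold=69.8779 ⇒ V=71.5797 exercise | (k=6,j=1): S=26.7086, K−S=60.7714, hold=59.0696 ⇒ V=60.7714 exercise | (k=6,j=2): S=44.8638, K−S=42.6162, hold=40.9144 ⇒ V=42.6162 exercise | (k=6,j=3): S=75.3600, K−S=12.1200, hold=15.1481 ⇒ V=15.1481 continue | (k=6,j=4): S=126.5861, K−S=0.0000, hold=0.0000 ⇒ V=0.0000 continue | (k=6,j=5): S=212.6331, K−S=0.0000, hold=0.0000 ⇒ V=0.0000 continue | (k=6,j=6): S=357.1708, K−S=0.0000, hold=0.0000 ⇒ V=0.0000 continue  boundary S*=44.8638
step 5: (k=5,j=0): S=20.6076, K−S=66.8724, hold=65.1706 ⇒ V=66.8724 exercise | (k=5,j=1): S=34.6157, K−S=52.8643, hold=51.1625 ⇒ V=52.8643 exercise | (k=5,j=2): S=58.1458, K−S=29.3342, hold=29.0379 ⇒ V=29.3342 exercise | (k=5,j=3): S=97.6705, K−S=0.0000, hold=7.8224 ⇒ V=7.8224 continue | (k=5,j=4): S=164.0622, K−S=0.0000, hold=0.0000 ⇒ V=0.0000 continue | (k=5,j=5): S=275.5837, K−S=0.0000, hold=0.0000 ⇒ V=0.0000 continue  boundary S*=58.1458
step 4: (k=4,j=0): S=26.7086, K−S=60.7714, hold=59.0696 ⇒ V=60.7714 exercise | (k=4,j=1): S=44.8638, K−S=42.6162, hold=40.9144 ⇒ V=42.6162 exercise | (k=4,j=2): S=75.3600, K−S=12.1200, hold=18.7789 ⇒ V=18.7789 continue | (k=4,j=3): S=126.5861, K−S=0.0000, hold=4.0395 ⇒ V=4.0395 continue | (k=4,j=4): S=212.6331, K−S=0.0000, hold=0.0000 ⇒ V=0.0000 continue  boundary S*=44.8638
step 3: (k=3,j=0): S=34.6157, K−S=52.8643, hold=51.1625 ⇒ V=52.8643 exercise | (k=3,j=1): S=58.1458, K−S=29.3342, hold=30.7231 ⇒ V=30.7231 continue | (k=3,j=2): S=97.6705, K−S=0.0000, hold=11.5723 ⇒ V=11.5723 continue | (k=3,j=3): S=164.0622, K−S=0.0000, hold=2.0860 ⇒ V=2.0860 continue  boundary S*=34.6157
step 2: (k=2,j=0): S=44.8638, K−S=42.6162, hold=41.5591 ⇒ V=42.6162 exercise | (k=2,j=1): S=75.3600, K−S=12.1200, hold=21.2366 ⇒ V=21.2366 continue | (k=2,j=2): S=126.5861, K−S=0.0000, hold=6.9441 ⇒ V=6.9441 continue  boundary S*=44.8638
step 1: (k=1,j=0): S=58.1458, K−S=29.3342, hold=31.8639 ⇒ V=31.8639 continue | (k=1,j=1): S=97.6705, K−S=0.0000, hold=14.1896 ⇒ V=14.1896 continue  boundary S*=-
step 0: (k=0,j=0): S=75.3600, K−S=12.1200, hold=23.0405 ⇒ V=23.0405 continue  boundary S*=-

price = 23.0405
boundary = - - 44.8638 34.6157 44.8638 58.1458 44.8638
tree:
23.0405
31.8639 14.1896
42.6162 21.2366 6.9441
52.8643 30.7231 11.5723 2.0860
60.7714 42.6162 18.7789 4.0395 0.0000
66.8724 52.8643 29.3342 7.8224 0.0000 0.0000
71.5797 60.7714 42.6162 15.1481 0.0000 0.0000 0.0000
75.2117 66.8724 52.8643 29.3342 0.0000 0.0000 0.0000 0.0000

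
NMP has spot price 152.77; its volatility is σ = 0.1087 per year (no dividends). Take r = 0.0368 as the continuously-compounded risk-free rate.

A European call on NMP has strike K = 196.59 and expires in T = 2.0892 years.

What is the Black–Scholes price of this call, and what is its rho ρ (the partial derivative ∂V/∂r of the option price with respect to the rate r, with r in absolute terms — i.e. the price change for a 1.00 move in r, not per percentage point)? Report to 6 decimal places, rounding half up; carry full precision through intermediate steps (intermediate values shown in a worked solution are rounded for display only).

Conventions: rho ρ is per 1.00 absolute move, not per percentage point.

price = 1.739058
ρ = 44.184230

σ√T = 0.1087·√2.0892 = 0.157116
d₁ = (ln(S/K) + (r+σ²/2)T) / (σ√T) = (ln(152.77/196.59) + (0.0368+0.1087²/2)·2.0892) / 0.157116 = (-0.252187 + 0.089225) / 0.157116 = -1.037208
d₂ = d₁ − σ√T = -1.037208 − 0.157116 = -1.194323
e^{−rT} = 0.925999
N(d₁) = 0.149820,  N(d₂) = 0.116176
Call price V = S·N(d₁) − K·e^{−rT}·N(d₂) = 22.887933 − 21.148875 = 1.739058
ρ = K·T·e^{−rT}·N(d₂) = 44.184230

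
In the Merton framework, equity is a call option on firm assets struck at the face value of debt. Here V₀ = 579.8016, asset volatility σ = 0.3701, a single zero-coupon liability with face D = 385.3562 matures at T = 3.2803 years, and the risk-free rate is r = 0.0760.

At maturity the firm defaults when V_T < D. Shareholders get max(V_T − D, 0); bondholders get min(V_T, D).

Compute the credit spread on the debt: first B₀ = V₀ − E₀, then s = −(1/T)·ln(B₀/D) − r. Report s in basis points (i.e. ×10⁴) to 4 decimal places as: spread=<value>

spread=246.2389

Work the structural quantities from V₀ = 579.8016 against face 385.3562:
d₁ = [ln(V₀/D) + (r + σ²/2)T] / (σ√T)
   = [ln(579.8016/385.3562) + (0.0760 + 0.5·0.3701²)·3.2803] / (0.3701·√3.2803)
   = [0.408518 + 0.473961] / 0.670310 = 1.316523
d₂ = d₁ − σ√T = 1.316523 − 0.670310 = 0.646212
N(d₁) = 0.906001,  N(d₂) = 0.740929,  e^(−rT) = 0.779344
E₀ = V₀·N(d₁) − D·e^(−rT)·N(d₂)
   = 579.8016·0.906001 − 385.3562·0.779344·0.740929 = 302.781085
B₀ = V₀ − E₀ = 579.8016 − 302.781085 = 277.020515
spread = −(1/T)·ln(B₀/D) − r = −(1/3.2803)·ln(277.020515/385.3562) − 0.0760 = 0.02462389
in basis points: 0.02462389 × 10⁴ = 246.2389 bp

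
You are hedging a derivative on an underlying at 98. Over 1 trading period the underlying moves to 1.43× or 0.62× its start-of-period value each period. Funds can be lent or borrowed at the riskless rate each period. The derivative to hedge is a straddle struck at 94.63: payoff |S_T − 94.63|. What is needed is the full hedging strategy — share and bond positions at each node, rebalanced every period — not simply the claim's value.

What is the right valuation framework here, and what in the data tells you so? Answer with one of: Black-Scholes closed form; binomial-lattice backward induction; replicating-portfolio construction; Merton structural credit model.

Key observation: the mandate to exhibit the hedge at every date and state singles out the replicating-portfolio construction on the 1-period tree with factors 1.43 and 0.62 from 98.

framework: replicating-portfolio construction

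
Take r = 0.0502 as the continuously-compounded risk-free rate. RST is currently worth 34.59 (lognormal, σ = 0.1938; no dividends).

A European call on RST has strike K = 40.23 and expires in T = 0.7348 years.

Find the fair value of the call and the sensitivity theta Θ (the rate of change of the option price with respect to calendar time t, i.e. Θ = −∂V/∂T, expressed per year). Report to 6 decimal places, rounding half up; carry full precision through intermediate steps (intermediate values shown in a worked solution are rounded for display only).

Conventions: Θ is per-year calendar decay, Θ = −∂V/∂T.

price = 0.886541
Θ = -1.729034

σ√T = 0.1938·√0.7348 = 0.166126
d₁ = (ln(S/K) + (r+σ²/2)T) / (σ√T) = (ln(34.59/40.23) + (0.0502+0.1938²/2)·0.7348) / 0.166126 = (-0.151048 + 0.050686) / 0.166126 = -0.604133
d₂ = d₁ − σ√T = -0.604133 − 0.166126 = -0.770260
e^{−rT} = 0.963785
N(d₁) = 0.272877,  N(d₂) = 0.220573
Call price V = S·N(d₁) − K·e^{−rT}·N(d₂) = 9.438832 − 8.552291 = 0.886541
φ(d₁) = (1/√(2π))·e^{−d₁²/2} = 0.332396
Θ = −S·φ(d₁)·σ/(2√T) − r·K·e^{−rT}·N(d₂) = −1.299709 − 0.429325 = -1.729034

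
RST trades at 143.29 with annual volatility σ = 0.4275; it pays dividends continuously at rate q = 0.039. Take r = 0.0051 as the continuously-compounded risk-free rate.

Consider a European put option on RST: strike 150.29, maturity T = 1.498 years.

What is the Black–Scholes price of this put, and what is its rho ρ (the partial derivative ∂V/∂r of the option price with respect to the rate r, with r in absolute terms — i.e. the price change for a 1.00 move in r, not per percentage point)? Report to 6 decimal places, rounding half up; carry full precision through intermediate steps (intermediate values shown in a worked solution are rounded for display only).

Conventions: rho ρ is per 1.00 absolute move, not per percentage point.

price = 36.837306
ρ = -150.492479

σ√T = 0.4275·√1.498 = 0.523229
d₁ = (ln(S/K) + (r−q+σ²/2)T) / (σ√T) = (ln(143.29/150.29) + (0.0051−0.039+0.4275²/2)·1.498) / 0.523229 = (-0.047696 + 0.086102) / 0.523229 = 0.073402
d₂ = d₁ − σ√T = 0.073402 − 0.523229 = -0.449827
e^{−rT} = 0.992389
e^{−qT} = 0.943252
N(−d₁) = 0.470743,  N(−d₂) = 0.673583
Put price V = K·e^{−rT}·N(−d₂) − S·e^{−qT}·N(−d₁) = 100.462269 − 63.624963 = 36.837306
ρ = −K·T·e^{−rT}·N(−d₂) = -150.492479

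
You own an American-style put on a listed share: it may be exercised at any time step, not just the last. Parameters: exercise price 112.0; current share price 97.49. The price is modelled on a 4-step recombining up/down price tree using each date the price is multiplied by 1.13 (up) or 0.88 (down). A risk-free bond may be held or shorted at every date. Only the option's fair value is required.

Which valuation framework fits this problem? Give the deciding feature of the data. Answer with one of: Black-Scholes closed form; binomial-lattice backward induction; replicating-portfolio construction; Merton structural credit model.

Key observation: the exercise right at every one of the 4 steps is what matters: each node needs max(112 − S, continuation), which only the stepwise tree valuation starting from spot 97.49 delivers.

framework: binomial-lattice backward induction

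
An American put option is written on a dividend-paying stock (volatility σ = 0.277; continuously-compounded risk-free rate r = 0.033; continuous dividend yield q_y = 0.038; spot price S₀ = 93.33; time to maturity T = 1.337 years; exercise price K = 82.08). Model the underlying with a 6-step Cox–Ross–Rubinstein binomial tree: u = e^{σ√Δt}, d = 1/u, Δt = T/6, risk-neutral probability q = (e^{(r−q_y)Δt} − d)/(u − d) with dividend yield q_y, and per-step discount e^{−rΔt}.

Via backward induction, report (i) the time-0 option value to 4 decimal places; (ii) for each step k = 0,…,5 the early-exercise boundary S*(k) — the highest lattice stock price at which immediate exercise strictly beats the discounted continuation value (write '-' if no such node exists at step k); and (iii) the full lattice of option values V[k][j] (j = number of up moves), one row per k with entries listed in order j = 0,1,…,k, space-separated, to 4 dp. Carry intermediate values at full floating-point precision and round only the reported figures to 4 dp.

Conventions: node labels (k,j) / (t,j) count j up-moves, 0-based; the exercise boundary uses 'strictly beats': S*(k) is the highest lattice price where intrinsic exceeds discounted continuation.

params: Δt=0.22283 u=1.13969 d=0.87743 q=0.46311 e^(-rΔt)=0.99267
t_6 payoffs: 39.4912 26.7615 10.2268 0.0000 0.0000 0.0000 0.0000
t_5: node(5,0) S=48.5381 payoff=33.5419 vs cont=33.3498 → 33.5419 [stop]  node(5,1) S=63.0461 payoff=19.0339 vs cont=18.9641 → 19.0339 [stop]  node(5,2) S=81.8905 payoff=0.1895 vs cont=5.4504 → 5.4504 [wait]  node(5,3) S=106.3675 payoff=0.0000 vs cont=0.0000 → 0.0000 [wait]  node(5,4) S=138.1606 payoff=0.0000 vs cont=0.0000 → 0.0000 [wait]  node(5,5) S=179.4567 payoff=0.0000 vs cont=0.0000 → 0.0000 [wait]  ⇒ S*(5)=63.0461
t_4: node(4,0) S=55.3185 payoff=26.7615 vs cont=26.6266 → 26.7615 [stop]  node(4,1) S=71.8532 payoff=10.2268 vs cont=12.6499 → 12.6499 [wait]  node(4,2) S=93.3300 payoff=0.0000 vs cont=2.9048 → 2.9048 [wait]  node(4,3) S=121.2262 payoff=0.0000 vs cont=0.0000 → 0.0000 [wait]  node(4,4) S=157.4606 payoff=0.0000 vs cont=0.0000 → 0.0000 [wait]  ⇒ S*(4)=55.3185
t_3: node(3,0) S=63.0461 payoff=19.0339 vs cont=20.0781 → 20.0781 [wait]  node(3,1) S=81.8905 payoff=0.1895 vs cont=8.0772 → 8.0772 [wait]  node(3,2) S=106.3675 payoff=0.0000 vs cont=1.5482 → 1.5482 [wait]  node(3,3) S=138.1606 payoff=0.0000 vs cont=0.0000 → 0.0000 [wait]  ⇒ S*(3)=-
t_2: node(2,0) S=71.8532 payoff=10.2268 vs cont=14.4140 → 14.4140 [wait]  node(2,1) S=93.3300 payoff=0.0000 vs cont=5.0165 → 5.0165 [wait]  node(2,2) S=121.2262 payoff=0.0000 vs cont=0.8251 → 0.8251 [wait]  ⇒ S*(2)=-
t_1: node(1,0) S=81.8905 payoff=0.1895 vs cont=9.9882 → 9.9882 [wait]  node(1,1) S=106.3675 payoff=0.0000 vs cont=3.0529 → 3.0529 [wait]  ⇒ S*(1)=-
t_0: node(0,0) S=93.3300 payoff=0.0000 vs cont=6.7267 → 6.7267 [wait]  ⇒ S*(0)=-

price = 6.7267
boundary = - - - - 55.3185 63.0461
tree:
6.7267
9.9882 3.0529
14.4140 5.0165 0.8251
20.0781 8.0772 1.5482 0.0000
26.7615 12.6499 2.9048 0.0000 0.0000
33.5419 19.0339 5.4504 0.0000 0.0000 0.0000
39.4912 26.7615 10.2268 0.0000 0.0000 0.0000 0.0000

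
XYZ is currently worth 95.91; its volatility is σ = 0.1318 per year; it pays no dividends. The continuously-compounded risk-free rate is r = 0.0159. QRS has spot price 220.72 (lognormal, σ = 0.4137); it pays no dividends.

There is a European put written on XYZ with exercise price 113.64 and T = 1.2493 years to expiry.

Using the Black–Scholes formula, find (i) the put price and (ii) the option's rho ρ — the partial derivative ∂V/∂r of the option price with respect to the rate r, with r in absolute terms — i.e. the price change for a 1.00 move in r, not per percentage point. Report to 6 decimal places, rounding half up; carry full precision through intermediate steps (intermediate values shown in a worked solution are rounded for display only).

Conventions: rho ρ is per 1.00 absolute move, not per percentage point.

σ√T = 0.1318·√1.2493 = 0.147316
d₁ = (ln(S/K) + (r+σ²/2)T) / (σ√T) = (ln(95.91/113.64) + (0.0159+0.1318²/2)·1.2493) / 0.147316 = (-0.169625 + 0.030715) / 0.147316 = -0.942945
d₂ = d₁ − σ√T = -0.942945 − 0.147316 = -1.090260
e^{−rT} = 0.980332
N(−d₁) = 0.827145,  N(−d₂) = 0.862201
Put price V = K·e^{−rT}·N(−d₂) − S·N(−d₁) = 96.053427 − 79.331518 = 16.721909
ρ = −K·T·e^{−rT}·N(−d₂) = -119.999546

price = 16.721909
ρ = -119.999546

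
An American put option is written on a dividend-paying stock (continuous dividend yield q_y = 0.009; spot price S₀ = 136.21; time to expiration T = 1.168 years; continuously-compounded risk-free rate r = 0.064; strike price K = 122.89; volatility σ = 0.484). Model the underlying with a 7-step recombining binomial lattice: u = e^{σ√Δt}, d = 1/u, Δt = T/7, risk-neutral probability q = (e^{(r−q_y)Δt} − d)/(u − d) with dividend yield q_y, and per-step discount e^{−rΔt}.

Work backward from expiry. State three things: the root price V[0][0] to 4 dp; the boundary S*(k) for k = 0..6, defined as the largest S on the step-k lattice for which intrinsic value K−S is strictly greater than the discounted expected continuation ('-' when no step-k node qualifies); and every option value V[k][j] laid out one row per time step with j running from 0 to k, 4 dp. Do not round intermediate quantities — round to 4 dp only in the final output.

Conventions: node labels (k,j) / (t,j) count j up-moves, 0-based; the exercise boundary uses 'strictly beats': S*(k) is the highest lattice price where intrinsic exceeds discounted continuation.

params: Δt=0.16686 u=1.21860 d=0.82061 q=0.47390 e^(-rΔt)=0.98938
t_7 payoffs: 88.7571 72.2028 47.6199 11.1145 0.0000 0.0000 0.0000 0.0000
t_6: node(6,0) S=41.5945 payoff=81.2955 vs cont=80.0526 → 81.2955 [stop]  node(6,1) S=61.7675 payoff=61.1225 vs cont=59.9098 → 61.1225 [stop]  node(6,2) S=91.7243 payoff=31.1657 vs cont=29.9980 → 31.1657 [stop]  node(6,3) S=136.2100 payoff=0.0000 vs cont=5.7852 → 5.7852 [wait]  node(6,4) S=202.2709 payoff=0.0000 vs cont=0.0000 → 0.0000 [wait]  node(6,5) S=300.3709 payoff=0.0000 vs cont=0.0000 → 0.0000 [wait]  node(6,6) S=446.0487 payoff=0.0000 vs cont=0.0000 → 0.0000 [wait]  ⇒ S*(6)=91.7243
t_5: node(5,0) S=50.6872 payoff=72.2028 vs cont=70.9736 → 72.2028 [stop]  node(5,1) S=75.2701 payoff=47.6199 vs cont=46.4275 → 47.6199 [stop]  node(5,2) S=111.7755 payoff=11.1145 vs cont=18.9346 → 18.9346 [wait]  node(5,3) S=165.9859 payoff=0.0000 vs cont=3.0113 → 3.0113 [wait]  node(5,4) S=246.4879 payoff=0.0000 vs cont=0.0000 → 0.0000 [wait]  node(5,5) S=366.0328 payoff=0.0000 vs cont=0.0000 → 0.0000 [wait]  ⇒ S*(5)=75.2701
t_4: node(4,0) S=61.7675 payoff=61.1225 vs cont=59.9098 → 61.1225 [stop]  node(4,1) S=91.7243 payoff=31.1657 vs cont=33.6646 → 33.6646 [wait]  node(4,2) S=136.2100 payoff=0.0000 vs cont=11.2676 → 11.2676 [wait]  node(4,3) S=202.2709 payoff=0.0000 vs cont=1.5674 → 1.5674 [wait]  node(4,4) S=300.3709 payoff=0.0000 vs cont=0.0000 → 0.0000 [wait]  ⇒ S*(4)=61.7675
t_3: node(3,0) S=75.2701 payoff=47.6199 vs cont=47.5992 → 47.6199 [stop]  node(3,1) S=111.7755 payoff=11.1145 vs cont=22.8058 → 22.8058 [wait]  node(3,2) S=165.9859 payoff=0.0000 vs cont=6.5998 → 6.5998 [wait]  node(3,3) S=246.4879 payoff=0.0000 vs cont=0.8159 → 0.8159 [wait]  ⇒ S*(3)=75.2701
t_2: node(2,0) S=91.7243 payoff=31.1657 vs cont=35.4796 → 35.4796 [wait]  node(2,1) S=136.2100 payoff=0.0000 vs cont=14.9652 → 14.9652 [wait]  node(2,2) S=202.2709 payoff=0.0000 vs cont=3.8178 → 3.8178 [wait]  ⇒ S*(2)=-
t_1: node(1,0) S=111.7755 payoff=11.1145 vs cont=25.4842 → 25.4842 [wait]  node(1,1) S=165.9859 payoff=0.0000 vs cont=9.5796 → 9.5796 [wait]  ⇒ S*(1)=-
t_0: node(0,0) S=136.2100 payoff=0.0000 vs cont=17.7564 → 17.7564 [wait]  ⇒ S*(0)=-

price = 17.7564
boundary = - - - 75.2701 61.7675 75.2701 91.7243
tree:
17.7564
25.4842 9.5796
35.4796 14.9652 3.8178
47.6199 22.8058 6.5998 0.8159
61.1225 33.6646 11.2676 1.5674 0.0000
72.2028 47.6199 18.9346 3.0113 0.0000 0.0000
81.2955 61.1225 31.1657 5.7852 0.0000 0.0000 0.0000
88.7571 72.2028 47.6199 11.1145 0.0000 0.0000 0.0000 0.0000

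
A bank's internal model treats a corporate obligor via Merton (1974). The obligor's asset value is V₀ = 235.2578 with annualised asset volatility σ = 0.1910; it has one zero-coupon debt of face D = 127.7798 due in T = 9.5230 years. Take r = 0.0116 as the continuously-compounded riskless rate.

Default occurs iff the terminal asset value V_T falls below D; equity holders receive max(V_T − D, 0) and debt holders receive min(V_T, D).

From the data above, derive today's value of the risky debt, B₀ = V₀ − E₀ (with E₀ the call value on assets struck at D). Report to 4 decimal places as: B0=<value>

Apply the equity-as-call identities (strike 127.7798, horizon 9.5230 years):
d₁ = [ln(V₀/D) + (r + σ²/2)T] / (σ√T)
   = [ln(235.2578/127.7798) + (0.0116 + 0.5·0.1910²)·9.5230] / (0.1910·√9.5230)
   = [0.610373 + 0.284171] / 0.589414 = 1.517685
d₂ = d₁ − σ√T = 1.517685 − 0.589414 = 0.928272
N(d₁) = 0.935453,  N(d₂) = 0.823367,  e^(−rT) = 0.895416
E₀ = V₀·N(d₁) − D·e^(−rT)·N(d₂)
   = 235.2578·0.935453 − 127.7798·0.895416·0.823367 = 125.866257
B₀ = V₀ − E₀ = 235.2578 − 125.866257 = 109.391543

B0=109.3915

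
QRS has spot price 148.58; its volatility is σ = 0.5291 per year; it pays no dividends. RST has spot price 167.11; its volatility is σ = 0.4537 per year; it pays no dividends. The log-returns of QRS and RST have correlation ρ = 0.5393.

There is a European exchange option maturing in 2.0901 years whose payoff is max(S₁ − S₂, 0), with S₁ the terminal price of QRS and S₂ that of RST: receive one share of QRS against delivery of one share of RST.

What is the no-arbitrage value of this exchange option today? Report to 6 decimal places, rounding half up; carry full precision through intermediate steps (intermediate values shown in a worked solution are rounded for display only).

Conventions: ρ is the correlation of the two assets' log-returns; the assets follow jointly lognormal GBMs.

σ_eff = √(σ₁² + σ₂² − 2ρσ₁σ₂) = √(0.5291² + 0.4537² − 2·0.5393·0.5291·0.4537) = 0.476308
d₁ = (ln(S₁/S₂) + (q₂ − q₁ + σ_eff²/2)T) / (σ_eff√T) = (ln(148.58/167.11) + (0.0 − 0.0 + 0.113435)·2.0901) / 0.688608 = 0.173628
d₂ = d₁ − σ_eff√T = 0.173628 − 0.688608 = -0.514980
N(d₁) = 0.568921,  N(d₂) = 0.303284
V = S₁·e^{−q₁T}·N(d₁) − S₂·e^{−q₂T}·N(d₂) = 84.530285 − 50.681722 = 33.848563
Key observation: no risk-free rate is needed — with the second asset as numeraire the exchange option is a call on the ratio S₁/S₂, and r cancels out of the value.

exchange price = 33.848563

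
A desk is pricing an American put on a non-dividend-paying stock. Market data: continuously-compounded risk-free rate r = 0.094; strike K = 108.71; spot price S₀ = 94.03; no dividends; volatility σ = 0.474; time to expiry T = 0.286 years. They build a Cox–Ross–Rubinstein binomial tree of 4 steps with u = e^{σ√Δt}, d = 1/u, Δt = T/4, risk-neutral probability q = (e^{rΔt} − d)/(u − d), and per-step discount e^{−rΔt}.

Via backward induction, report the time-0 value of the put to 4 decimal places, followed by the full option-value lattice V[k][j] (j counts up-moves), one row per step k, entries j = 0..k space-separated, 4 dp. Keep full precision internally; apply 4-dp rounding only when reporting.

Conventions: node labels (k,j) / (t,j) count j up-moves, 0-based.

price = 18.0778
tree:
18.0778
26.0902 10.1463
35.7345 16.6021 3.6954
44.4217 25.8735 7.3654 0.0000
52.0747 35.7345 14.6800 0.0000 0.0000

Δt=0.07150  u=1.13513  d=0.88096  q=0.49489  discount=0.99330
step 4 (expiry): payoffs max(K−S,0) = 52.0747 35.7345 14.6800 0.0000 0.0000
k=3: (k=3,j=0): S=64.2883, K−S=44.4217, hold=43.6935 ⇒ V=44.4217 exercise | (k=3,j=1): S=82.8365, K−S=25.8735, hold=25.1453 ⇒ V=25.8735 exercise | (k=3,j=2): S=106.7361, K−S=1.9739, hold=7.3654 ⇒ V=7.3654 continue | (k=3,j=3): S=137.5310, K−S=0.0000, hold=0.0000 ⇒ V=0.0000 continue
k=2: (k=2,j=0): S=72.9755, K−S=35.7345, hold=35.0063 ⇒ V=35.7345 exercise | (k=2,j=1): S=94.0300, K−S=14.6800, hold=16.6021 ⇒ V=16.6021 continue | (k=2,j=2): S=121.1591, K−S=0.0000, hold=3.6954 ⇒ V=3.6954 continue
k=1: (k=1,j=0): S=82.8365, K−S=25.8735, hold=26.0902 ⇒ V=26.0902 continue | (k=1,j=1): S=106.7361, K−S=1.9739, hold=10.1463 ⇒ V=10.1463 continue
k=0: (k=0,j=0): S=94.0300, K−S=14.6800, hold=18.0778 ⇒ V=18.0778 continue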